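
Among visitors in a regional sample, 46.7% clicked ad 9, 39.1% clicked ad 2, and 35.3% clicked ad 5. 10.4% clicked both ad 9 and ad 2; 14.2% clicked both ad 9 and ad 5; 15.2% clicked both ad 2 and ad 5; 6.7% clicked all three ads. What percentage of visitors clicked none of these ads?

12.0%

P(≥1) = 46.7 + 39.1 + 35.3 − 10.4 − 14.2 − 15.2 + 6.7 = 88.0%
P(none) = 100% − 88.0% = 12.0%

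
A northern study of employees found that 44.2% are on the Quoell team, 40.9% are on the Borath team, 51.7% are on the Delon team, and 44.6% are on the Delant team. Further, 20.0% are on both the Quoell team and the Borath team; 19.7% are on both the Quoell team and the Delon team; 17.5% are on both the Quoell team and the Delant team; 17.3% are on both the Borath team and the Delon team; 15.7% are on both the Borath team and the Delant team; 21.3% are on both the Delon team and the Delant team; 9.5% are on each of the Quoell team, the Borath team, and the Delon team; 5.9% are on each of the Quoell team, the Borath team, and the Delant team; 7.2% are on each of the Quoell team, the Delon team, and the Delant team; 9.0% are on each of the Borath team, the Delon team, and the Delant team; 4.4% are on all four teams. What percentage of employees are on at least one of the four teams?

97.1%

P(at least one) = 44.2 + 40.9 + 51.7 + 44.6 − 20.0 − 19.7 − 17.5 − 17.3 − 15.7 − 21.3 + 9.5 + 5.9 + 7.2 + 9.0 − 4.4 = 97.1%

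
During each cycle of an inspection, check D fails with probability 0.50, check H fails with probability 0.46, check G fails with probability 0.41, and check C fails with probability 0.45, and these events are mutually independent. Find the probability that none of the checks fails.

P(none) = (1 − 0.50) × (1 − 0.46) × (1 − 0.41) × (1 − 0.45) = 0.50 × 0.54 × 0.59 × 0.55 = 0.087615

0.087615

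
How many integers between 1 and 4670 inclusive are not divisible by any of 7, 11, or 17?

3425

By inclusion-exclusion,
floor(4670/7) + floor(4670/11) + floor(4670/17) − floor(4670/77) − floor(4670/119) − floor(4670/187) + floor(4670/1309) = 667 + 424 + 274 − 60 − 39 − 24 + 3 = 1245
4670 − 1245 = 3425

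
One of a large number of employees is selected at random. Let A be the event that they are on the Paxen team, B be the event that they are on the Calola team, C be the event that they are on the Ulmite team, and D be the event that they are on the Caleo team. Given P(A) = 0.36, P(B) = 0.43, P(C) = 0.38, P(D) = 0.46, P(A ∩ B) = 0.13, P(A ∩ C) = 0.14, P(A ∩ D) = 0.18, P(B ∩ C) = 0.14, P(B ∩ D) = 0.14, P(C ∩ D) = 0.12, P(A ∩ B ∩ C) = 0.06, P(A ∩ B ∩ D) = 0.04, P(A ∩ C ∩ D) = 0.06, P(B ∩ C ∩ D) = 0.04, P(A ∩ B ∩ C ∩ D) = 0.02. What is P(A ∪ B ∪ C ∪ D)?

P(A ∪ B ∪ C ∪ D) = 0.36 + 0.43 + 0.38 + 0.46 − 0.13 − 0.14 − 0.18 − 0.14 − 0.14 − 0.12 + 0.06 + 0.04 + 0.06 + 0.04 − 0.02 = 0.96

0.96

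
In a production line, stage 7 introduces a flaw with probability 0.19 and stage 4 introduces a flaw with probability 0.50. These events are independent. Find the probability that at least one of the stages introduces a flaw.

0.595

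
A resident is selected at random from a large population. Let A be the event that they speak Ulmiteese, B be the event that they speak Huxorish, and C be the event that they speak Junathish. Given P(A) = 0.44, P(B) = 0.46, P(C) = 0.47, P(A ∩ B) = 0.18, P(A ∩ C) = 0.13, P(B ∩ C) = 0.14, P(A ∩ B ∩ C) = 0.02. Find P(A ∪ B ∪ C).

0.94

P(A ∪ B ∪ C) = 0.44 + 0.46 + 0.47 − 0.18 − 0.13 − 0.14 + 0.02 = 0.94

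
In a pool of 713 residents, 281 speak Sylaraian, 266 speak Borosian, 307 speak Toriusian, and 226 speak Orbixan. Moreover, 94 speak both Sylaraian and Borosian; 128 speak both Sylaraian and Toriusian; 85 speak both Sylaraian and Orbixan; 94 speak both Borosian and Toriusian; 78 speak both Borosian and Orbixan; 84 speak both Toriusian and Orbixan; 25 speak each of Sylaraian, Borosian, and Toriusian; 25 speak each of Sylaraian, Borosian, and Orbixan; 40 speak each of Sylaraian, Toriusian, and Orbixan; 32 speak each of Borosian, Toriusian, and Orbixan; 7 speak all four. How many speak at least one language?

632

By inclusion–exclusion:
N(≥1) = 281 + 266 + 307 + 226 − 94 − 128 − 85 − 94 − 78 − 84 + 25 + 25 + 40 + 32 − 7 = 632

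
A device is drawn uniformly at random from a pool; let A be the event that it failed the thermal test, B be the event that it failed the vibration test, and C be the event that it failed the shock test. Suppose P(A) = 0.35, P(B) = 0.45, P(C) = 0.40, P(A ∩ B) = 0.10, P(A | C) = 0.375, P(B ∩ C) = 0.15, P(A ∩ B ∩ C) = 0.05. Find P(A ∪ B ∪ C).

0.85

P(A ∩ C) = P(C)·P(A|C) = 0.40 × 0.375 = 0.15
Inclusion–exclusion gives
P(A ∪ B ∪ C) = 0.35 + 0.45 + 0.40 − 0.10 − 0.15 − 0.15 + 0.05 = 0.85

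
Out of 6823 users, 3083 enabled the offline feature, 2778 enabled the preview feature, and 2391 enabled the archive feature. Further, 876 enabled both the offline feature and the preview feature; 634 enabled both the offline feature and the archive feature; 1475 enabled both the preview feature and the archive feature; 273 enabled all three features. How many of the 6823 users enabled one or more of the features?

5540

Inclusion–exclusion gives
N(≥1) = 3083 + 2778 + 2391 − 876 − 634 − 1475 + 273 = 5540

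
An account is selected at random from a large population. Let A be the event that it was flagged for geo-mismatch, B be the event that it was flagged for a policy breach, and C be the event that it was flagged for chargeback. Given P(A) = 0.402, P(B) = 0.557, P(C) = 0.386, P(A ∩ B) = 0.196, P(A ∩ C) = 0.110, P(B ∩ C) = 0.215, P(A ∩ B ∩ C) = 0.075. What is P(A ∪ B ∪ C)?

0.899

P(A ∪ B ∪ C) = 0.402 + 0.557 + 0.386 − 0.196 − 0.110 − 0.215 + 0.075 = 0.899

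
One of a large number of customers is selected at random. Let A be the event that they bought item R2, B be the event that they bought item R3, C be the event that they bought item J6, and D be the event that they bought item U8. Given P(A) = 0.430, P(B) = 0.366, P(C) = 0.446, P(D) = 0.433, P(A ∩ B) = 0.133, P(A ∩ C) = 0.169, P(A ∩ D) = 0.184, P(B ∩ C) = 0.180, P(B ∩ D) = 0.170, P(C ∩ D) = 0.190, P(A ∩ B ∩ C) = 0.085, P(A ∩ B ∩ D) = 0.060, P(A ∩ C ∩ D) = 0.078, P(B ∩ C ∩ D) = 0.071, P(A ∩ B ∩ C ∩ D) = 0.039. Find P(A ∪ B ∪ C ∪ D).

P(A ∪ B ∪ C ∪ D) = 0.430 + 0.366 + 0.446 + 0.433 − 0.133 − 0.169 − 0.184 − 0.180 − 0.170 − 0.190 + 0.085 + 0.060 + 0.078 + 0.071 − 0.039 = 0.904

0.904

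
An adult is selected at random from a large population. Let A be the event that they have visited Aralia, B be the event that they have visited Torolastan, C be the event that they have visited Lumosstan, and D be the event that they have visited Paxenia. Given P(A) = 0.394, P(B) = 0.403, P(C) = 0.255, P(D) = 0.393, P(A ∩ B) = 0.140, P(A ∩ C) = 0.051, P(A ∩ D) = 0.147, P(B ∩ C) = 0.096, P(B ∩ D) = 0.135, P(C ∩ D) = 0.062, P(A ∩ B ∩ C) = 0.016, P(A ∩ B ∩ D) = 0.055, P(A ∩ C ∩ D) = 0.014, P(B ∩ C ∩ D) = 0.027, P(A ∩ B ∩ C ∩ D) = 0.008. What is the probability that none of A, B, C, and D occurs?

0.082

By inclusion–exclusion:
P(A ∪ B ∪ C ∪ D) = 0.394 + 0.403 + 0.255 + 0.393 − 0.140 − 0.051 − 0.147 − 0.096 − 0.135 − 0.062 + 0.016 + 0.055 + 0.014 + 0.027 − 0.008 = 0.918
P(none) = 1 − 0.918 = 0.082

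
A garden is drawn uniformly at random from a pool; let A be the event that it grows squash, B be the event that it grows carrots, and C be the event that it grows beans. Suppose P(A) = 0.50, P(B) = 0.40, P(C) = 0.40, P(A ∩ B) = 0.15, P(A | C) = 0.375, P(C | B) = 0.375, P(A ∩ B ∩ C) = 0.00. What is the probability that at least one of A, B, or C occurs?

0.85

P(A ∩ C) = P(C)·P(A|C) = 0.40 × 0.375 = 0.15
P(B ∩ C) = P(B)·P(C|B) = 0.40 × 0.375 = 0.15
Using inclusion–exclusion:
P(A ∪ B ∪ C) = 0.50 + 0.40 + 0.40 − 0.15 − 0.15 − 0.15 + 0.00 = 0.85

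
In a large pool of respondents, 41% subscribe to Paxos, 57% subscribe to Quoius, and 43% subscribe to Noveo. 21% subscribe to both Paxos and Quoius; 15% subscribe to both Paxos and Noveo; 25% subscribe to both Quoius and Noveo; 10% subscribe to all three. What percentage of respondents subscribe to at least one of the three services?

90%

Apply inclusion-exclusion:
P(≥1) = 41 + 57 + 43 − 21 − 15 − 25 + 10 = 90%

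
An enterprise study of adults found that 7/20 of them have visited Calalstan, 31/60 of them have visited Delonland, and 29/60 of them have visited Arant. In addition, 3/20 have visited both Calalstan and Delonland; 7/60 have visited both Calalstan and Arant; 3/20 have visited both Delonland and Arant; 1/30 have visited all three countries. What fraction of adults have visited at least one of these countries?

P(at least one) = 7/20 + 31/60 + 29/60 − 3/20 − 7/60 − 3/20 + 1/30 = 29/30

29/30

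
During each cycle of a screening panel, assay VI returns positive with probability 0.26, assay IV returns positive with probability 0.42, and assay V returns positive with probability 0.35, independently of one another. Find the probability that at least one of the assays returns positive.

Since the events are independent, P(none) is the product of the individual non-occurrence probabilities.
P(none) = (1 − 0.26) × (1 − 0.42) × (1 − 0.35) = 0.74 × 0.58 × 0.65 = 0.27898
P(at least one) = 1 − 0.27898 = 0.72102

0.72102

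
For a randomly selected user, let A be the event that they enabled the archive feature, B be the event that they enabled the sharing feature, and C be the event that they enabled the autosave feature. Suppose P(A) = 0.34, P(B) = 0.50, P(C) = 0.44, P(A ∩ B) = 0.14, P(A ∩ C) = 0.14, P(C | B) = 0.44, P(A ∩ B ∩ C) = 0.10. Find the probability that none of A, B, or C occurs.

P(B ∩ C) = P(B)·P(C|B) = 0.50 × 0.44 = 0.22
P(A ∪ B ∪ C) = 0.34 + 0.50 + 0.44 − 0.14 − 0.14 − 0.22 + 0.10 = 0.88
P(none) = 1 − 0.88 = 0.12

0.12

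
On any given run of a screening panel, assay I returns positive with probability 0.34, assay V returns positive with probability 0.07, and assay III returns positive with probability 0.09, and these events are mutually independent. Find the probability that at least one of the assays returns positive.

0.441442

P(none) = (1 − 0.34) × (1 − 0.07) × (1 − 0.09) = 0.66 × 0.93 × 0.91 = 0.558558
P(at least one) = 1 − 0.558558 = 0.441442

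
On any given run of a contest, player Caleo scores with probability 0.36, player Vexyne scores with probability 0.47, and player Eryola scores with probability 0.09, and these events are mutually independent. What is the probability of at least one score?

0.691328

P(none) = (1 − 0.36) × (1 − 0.47) × (1 − 0.09) = 0.64 × 0.53 × 0.91 = 0.308672
P(at least one) = 1 − 0.308672 = 0.691328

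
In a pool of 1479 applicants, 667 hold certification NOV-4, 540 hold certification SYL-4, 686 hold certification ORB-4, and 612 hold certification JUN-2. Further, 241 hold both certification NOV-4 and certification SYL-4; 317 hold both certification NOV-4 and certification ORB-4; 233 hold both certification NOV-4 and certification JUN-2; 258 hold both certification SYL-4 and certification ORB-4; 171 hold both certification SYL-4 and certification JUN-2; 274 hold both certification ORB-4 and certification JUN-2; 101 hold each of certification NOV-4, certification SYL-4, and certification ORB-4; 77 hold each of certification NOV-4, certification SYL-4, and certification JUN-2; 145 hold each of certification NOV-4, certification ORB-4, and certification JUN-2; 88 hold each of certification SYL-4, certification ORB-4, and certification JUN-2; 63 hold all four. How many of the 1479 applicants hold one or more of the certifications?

N(≥1) = 667 + 540 + 686 + 612 − 241 − 317 − 233 − 258 − 171 − 274 + 101 + 77 + 145 + 88 − 63 = 1359

1359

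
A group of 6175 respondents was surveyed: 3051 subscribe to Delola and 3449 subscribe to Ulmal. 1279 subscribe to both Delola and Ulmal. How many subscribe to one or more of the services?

5221

|at least one| = 3051 + 3449 − 1279 = 5221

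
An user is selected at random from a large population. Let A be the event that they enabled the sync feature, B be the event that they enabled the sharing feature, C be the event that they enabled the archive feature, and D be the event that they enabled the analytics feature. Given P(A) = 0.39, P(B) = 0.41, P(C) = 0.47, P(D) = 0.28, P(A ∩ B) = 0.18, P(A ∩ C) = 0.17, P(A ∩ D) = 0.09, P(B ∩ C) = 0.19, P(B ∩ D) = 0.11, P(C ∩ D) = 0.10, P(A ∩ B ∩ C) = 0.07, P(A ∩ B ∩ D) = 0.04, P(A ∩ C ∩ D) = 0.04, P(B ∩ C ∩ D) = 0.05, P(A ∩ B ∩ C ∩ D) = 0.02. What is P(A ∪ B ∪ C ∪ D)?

P(A ∪ B ∪ C ∪ D) = 0.39 + 0.41 + 0.47 + 0.28 − 0.18 − 0.17 − 0.09 − 0.19 − 0.11 − 0.10 + 0.07 + 0.04 + 0.04 + 0.05 − 0.02 = 0.89

0.89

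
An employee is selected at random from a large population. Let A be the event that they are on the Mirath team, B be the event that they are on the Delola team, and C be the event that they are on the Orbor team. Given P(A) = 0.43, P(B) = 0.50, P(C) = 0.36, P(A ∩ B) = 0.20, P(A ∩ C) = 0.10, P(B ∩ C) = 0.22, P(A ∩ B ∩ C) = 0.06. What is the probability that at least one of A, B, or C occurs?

By inclusion–exclusion:
P(A ∪ B ∪ C) = 0.43 + 0.50 + 0.36 − 0.20 − 0.10 − 0.22 + 0.06 = 0.83

0.83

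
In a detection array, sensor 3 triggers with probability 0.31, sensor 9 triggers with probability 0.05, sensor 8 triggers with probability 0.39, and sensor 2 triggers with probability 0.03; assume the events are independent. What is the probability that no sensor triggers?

0.38785935

P(none) = (1 − 0.31) × (1 − 0.05) × (1 − 0.39) × (1 − 0.03) = 0.69 × 0.95 × 0.61 × 0.97 = 0.38785935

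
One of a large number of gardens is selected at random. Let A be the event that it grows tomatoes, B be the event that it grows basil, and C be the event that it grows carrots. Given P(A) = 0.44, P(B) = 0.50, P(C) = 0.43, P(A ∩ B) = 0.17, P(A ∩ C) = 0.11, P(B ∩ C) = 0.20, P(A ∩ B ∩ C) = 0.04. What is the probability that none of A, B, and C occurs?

By inclusion-exclusion,
P(A ∪ B ∪ C) = 0.44 + 0.50 + 0.43 − 0.17 − 0.11 − 0.20 + 0.04 = 0.93
P(none) = 1 − 0.93 = 0.07

0.07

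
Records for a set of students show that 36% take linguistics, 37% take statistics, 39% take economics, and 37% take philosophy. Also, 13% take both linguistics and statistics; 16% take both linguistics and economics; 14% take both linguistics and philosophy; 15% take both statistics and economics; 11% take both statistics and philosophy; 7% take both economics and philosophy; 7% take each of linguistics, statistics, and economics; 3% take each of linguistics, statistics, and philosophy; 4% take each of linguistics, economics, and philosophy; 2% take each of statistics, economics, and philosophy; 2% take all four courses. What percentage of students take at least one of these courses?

P(union) = 36 + 37 + 39 + 37 − 13 − 16 − 14 − 15 − 11 − 7 + 7 + 3 + 4 + 2 − 2 = 87%

87%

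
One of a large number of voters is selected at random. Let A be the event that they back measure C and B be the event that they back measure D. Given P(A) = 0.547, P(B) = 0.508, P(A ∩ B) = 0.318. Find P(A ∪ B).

0.737

Using inclusion–exclusion:
P(A ∪ B) = 0.547 + 0.508 − 0.318 = 0.737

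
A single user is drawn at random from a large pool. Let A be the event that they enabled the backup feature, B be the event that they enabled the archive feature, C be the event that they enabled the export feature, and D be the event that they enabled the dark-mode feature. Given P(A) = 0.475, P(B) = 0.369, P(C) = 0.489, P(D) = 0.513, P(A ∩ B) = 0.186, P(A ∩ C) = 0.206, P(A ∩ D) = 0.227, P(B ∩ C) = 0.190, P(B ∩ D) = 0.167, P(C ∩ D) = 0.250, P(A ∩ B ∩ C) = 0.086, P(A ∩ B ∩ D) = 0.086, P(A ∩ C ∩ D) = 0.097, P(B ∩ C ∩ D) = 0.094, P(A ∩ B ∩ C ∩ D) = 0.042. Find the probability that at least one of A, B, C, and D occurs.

P(A ∪ B ∪ C ∪ D) = 0.475 + 0.369 + 0.489 + 0.513 − 0.186 − 0.206 − 0.227 − 0.190 − 0.167 − 0.250 + 0.086 + 0.086 + 0.097 + 0.094 − 0.042 = 0.941

0.941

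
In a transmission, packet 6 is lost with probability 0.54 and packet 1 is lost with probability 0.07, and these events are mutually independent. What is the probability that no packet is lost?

Since the events are independent, P(none) is the product of the individual non-occurrence probabilities.
P(none) = (1 − 0.54) × (1 − 0.07) = 0.46 × 0.93 = 0.4278

0.4278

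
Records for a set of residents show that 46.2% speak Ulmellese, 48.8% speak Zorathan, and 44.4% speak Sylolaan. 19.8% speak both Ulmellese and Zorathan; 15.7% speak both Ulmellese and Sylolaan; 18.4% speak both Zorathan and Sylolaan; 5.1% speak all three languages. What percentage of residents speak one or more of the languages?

By inclusion-exclusion,
P(union) = 46.2 + 48.8 + 44.4 − 19.8 − 15.7 − 18.4 + 5.1 = 90.6%

90.6%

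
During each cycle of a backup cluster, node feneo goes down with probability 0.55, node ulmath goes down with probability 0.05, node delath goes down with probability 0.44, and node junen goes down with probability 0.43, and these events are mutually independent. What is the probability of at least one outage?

0.863542

P(none) = (1 − 0.55) × (1 − 0.05) × (1 − 0.44) × (1 − 0.43) = 0.45 × 0.95 × 0.56 × 0.57 = 0.136458
P(at least one) = 1 − 0.136458 = 0.863542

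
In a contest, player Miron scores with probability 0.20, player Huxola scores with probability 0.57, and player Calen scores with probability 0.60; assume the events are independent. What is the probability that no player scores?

P(none) = (1 − 0.20) × (1 − 0.57) × (1 − 0.60) = 0.80 × 0.43 × 0.40 = 0.1376

0.1376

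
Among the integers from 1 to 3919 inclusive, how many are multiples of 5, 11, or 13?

1287

floor(3919/5) + floor(3919/11) + floor(3919/13) − floor(3919/55) − floor(3919/65) − floor(3919/143) + floor(3919/715) = 783 + 356 + 301 − 71 − 60 − 27 + 5 = 1287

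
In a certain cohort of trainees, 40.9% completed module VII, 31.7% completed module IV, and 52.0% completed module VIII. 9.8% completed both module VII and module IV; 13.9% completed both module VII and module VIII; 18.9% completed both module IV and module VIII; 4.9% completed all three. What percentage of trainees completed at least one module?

86.9%

By inclusion–exclusion:
P(at least one) = 40.9 + 31.7 + 52.0 − 9.8 − 13.9 − 18.9 + 4.9 = 86.9%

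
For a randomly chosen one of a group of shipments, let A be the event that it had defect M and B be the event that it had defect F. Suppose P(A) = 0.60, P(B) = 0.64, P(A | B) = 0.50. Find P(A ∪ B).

0.92

P(A ∩ B) = P(B)·P(A|B) = 0.64 × 0.50 = 0.32
P(A ∪ B) = 0.60 + 0.64 − 0.32 = 0.92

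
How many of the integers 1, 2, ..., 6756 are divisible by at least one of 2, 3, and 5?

4955

Apply inclusion-exclusion:
3378 + 2252 + 1351 − 1126 − 675 − 450 + 225 = 4955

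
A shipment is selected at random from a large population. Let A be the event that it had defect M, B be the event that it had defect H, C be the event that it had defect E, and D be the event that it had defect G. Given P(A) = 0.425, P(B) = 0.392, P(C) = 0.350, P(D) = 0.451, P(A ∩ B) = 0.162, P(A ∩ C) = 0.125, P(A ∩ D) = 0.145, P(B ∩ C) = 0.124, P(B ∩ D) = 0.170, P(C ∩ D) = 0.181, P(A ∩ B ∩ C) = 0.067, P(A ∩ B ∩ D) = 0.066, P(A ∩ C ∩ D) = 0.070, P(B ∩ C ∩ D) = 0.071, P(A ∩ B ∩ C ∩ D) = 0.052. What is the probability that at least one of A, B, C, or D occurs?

P(A ∪ B ∪ C ∪ D) = 0.425 + 0.392 + 0.350 + 0.451 − 0.162 − 0.125 − 0.145 − 0.124 − 0.170 − 0.181 + 0.067 + 0.066 + 0.070 + 0.071 − 0.052 = 0.933

0.933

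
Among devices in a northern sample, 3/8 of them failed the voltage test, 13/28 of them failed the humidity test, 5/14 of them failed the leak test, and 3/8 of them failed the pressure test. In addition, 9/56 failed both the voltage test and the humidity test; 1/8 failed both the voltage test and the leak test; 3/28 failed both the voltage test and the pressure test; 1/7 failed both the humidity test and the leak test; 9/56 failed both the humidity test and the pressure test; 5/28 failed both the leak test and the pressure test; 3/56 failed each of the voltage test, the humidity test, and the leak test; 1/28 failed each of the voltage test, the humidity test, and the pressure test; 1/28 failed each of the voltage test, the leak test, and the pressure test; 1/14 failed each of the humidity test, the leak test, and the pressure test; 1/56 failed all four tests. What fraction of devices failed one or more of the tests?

7/8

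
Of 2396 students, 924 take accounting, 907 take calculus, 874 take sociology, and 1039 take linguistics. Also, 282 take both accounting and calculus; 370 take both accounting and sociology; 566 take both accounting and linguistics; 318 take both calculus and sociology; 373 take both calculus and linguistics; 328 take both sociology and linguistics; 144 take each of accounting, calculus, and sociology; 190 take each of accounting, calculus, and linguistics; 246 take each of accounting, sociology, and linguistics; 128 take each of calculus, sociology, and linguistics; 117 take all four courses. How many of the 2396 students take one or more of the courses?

N(≥1) = 924 + 907 + 874 + 1039 − 282 − 370 − 566 − 318 − 373 − 328 + 144 + 190 + 246 + 128 − 117 = 2098

2098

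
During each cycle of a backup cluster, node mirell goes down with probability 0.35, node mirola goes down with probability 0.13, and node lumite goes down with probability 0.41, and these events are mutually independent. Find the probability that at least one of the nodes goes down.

0.666355

P(none) = (1 − 0.35) × (1 − 0.13) × (1 − 0.41) = 0.65 × 0.87 × 0.59 = 0.333645
P(at least one) = 1 − 0.333645 = 0.666355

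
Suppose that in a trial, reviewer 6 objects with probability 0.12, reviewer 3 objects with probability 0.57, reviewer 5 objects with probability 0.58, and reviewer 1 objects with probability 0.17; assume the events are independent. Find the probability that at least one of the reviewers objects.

P(none) = (1 − 0.12) × (1 − 0.57) × (1 − 0.58) × (1 − 0.17) = 0.88 × 0.43 × 0.42 × 0.83 = 0.13191024
P(at least one) = 1 − 0.13191024 = 0.86808976

0.86808976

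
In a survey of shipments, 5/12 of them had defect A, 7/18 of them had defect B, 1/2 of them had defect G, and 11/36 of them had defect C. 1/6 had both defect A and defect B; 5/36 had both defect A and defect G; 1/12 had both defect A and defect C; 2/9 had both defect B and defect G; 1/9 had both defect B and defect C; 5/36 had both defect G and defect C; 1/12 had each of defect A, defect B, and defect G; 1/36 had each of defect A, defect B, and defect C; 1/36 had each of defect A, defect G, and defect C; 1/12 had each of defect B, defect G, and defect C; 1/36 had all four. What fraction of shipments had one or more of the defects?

17/18

Apply inclusion-exclusion:
P(at least one) = 5/12 + 7/18 + 1/2 + 11/36 − 1/6 − 5/36 − 1/12 − 2/9 − 1/9 − 5/36 + 1/12 + 1/36 + 1/36 + 1/12 − 1/36 = 17/18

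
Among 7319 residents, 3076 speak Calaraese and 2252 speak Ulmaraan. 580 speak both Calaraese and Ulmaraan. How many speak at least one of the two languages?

By inclusion–exclusion:
|at least one| = 3076 + 2252 − 580 = 4748

4748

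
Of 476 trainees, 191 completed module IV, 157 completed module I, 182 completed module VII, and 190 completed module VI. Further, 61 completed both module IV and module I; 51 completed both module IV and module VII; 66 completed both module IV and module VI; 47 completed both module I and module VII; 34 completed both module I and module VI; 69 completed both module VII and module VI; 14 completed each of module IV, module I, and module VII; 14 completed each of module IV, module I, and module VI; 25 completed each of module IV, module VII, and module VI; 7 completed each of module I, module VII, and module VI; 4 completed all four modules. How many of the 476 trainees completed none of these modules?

28

Inclusion–exclusion gives
N(≥1) = 191 + 157 + 182 + 190 − 61 − 51 − 66 − 47 − 34 − 69 + 14 + 14 + 25 + 7 − 4 = 448
None: 476 − 448 = 28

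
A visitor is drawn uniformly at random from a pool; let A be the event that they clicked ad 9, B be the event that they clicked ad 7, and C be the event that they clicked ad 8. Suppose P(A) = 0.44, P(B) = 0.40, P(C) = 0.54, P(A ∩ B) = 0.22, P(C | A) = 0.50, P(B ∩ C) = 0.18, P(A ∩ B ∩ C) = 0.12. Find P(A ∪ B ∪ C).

P(A ∩ C) = P(A)·P(C|A) = 0.44 × 0.50 = 0.22
P(A ∪ B ∪ C) = 0.44 + 0.40 + 0.54 − 0.22 − 0.22 − 0.18 + 0.12 = 0.88

0.88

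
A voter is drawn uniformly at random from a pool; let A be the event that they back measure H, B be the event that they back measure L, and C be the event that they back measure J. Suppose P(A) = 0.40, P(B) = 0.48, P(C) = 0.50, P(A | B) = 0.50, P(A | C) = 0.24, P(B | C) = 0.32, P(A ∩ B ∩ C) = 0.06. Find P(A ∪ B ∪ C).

0.92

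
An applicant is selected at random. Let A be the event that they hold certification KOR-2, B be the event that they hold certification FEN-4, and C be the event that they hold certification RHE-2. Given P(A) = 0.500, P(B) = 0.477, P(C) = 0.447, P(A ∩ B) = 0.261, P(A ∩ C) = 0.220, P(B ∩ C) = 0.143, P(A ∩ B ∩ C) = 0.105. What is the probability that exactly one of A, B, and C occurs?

P(exactly one) = 0.500 + 0.477 + 0.447 − 2·0.261 − 2·0.220 − 2·0.143 + 3·0.105 = 0.491

0.491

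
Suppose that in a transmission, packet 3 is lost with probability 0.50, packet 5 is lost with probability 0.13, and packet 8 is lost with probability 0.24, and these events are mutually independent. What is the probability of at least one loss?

Independence gives P(none) = ∏(1 − pᵢ).
P(none) = (1 − 0.50) × (1 − 0.13) × (1 − 0.24) = 0.50 × 0.87 × 0.76 = 0.3306
P(at least one) = 1 − 0.3306 = 0.6694

0.6694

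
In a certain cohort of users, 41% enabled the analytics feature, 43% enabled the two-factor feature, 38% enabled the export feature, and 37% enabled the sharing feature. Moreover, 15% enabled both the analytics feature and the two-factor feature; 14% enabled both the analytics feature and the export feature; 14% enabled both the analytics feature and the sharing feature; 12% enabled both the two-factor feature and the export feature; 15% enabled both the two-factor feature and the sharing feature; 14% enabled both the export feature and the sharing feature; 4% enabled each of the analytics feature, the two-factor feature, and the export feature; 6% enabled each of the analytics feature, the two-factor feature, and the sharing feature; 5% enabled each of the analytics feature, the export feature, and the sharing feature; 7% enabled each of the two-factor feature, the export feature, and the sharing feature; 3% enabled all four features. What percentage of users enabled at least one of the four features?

P(≥1) = 41 + 43 + 38 + 37 − 15 − 14 − 14 − 12 − 15 − 14 + 4 + 6 + 5 + 7 − 3 = 94%

94%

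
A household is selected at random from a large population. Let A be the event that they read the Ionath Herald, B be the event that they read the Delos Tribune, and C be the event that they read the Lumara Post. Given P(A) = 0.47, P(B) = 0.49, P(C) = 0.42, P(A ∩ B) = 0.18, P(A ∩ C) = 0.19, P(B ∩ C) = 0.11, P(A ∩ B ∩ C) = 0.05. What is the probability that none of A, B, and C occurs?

0.05

By inclusion–exclusion:
P(A ∪ B ∪ C) = 0.47 + 0.49 + 0.42 − 0.18 − 0.19 − 0.11 + 0.05 = 0.95
P(none) = 1 − 0.95 = 0.05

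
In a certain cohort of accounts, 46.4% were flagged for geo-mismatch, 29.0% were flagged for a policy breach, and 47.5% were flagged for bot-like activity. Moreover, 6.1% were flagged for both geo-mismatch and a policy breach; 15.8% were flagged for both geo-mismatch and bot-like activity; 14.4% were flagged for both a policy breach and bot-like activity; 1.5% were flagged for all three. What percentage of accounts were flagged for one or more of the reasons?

P(union) = 46.4 + 29.0 + 47.5 − 6.1 − 15.8 − 14.4 + 1.5 = 88.1%

88.1%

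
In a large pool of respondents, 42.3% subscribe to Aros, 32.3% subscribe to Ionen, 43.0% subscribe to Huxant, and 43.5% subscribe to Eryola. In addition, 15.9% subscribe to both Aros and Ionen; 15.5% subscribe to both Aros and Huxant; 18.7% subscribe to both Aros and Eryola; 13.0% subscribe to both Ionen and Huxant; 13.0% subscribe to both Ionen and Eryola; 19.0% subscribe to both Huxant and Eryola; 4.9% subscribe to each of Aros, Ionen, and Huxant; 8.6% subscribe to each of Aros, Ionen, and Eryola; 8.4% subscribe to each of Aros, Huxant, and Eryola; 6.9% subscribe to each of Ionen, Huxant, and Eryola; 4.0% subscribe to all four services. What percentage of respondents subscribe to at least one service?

P(union) = 42.3 + 32.3 + 43.0 + 43.5 − 15.9 − 15.5 − 18.7 − 13.0 − 13.0 − 19.0 + 4.9 + 8.6 + 8.4 + 6.9 − 4.0 = 90.8%

90.8%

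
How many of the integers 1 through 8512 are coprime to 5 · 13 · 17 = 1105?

5917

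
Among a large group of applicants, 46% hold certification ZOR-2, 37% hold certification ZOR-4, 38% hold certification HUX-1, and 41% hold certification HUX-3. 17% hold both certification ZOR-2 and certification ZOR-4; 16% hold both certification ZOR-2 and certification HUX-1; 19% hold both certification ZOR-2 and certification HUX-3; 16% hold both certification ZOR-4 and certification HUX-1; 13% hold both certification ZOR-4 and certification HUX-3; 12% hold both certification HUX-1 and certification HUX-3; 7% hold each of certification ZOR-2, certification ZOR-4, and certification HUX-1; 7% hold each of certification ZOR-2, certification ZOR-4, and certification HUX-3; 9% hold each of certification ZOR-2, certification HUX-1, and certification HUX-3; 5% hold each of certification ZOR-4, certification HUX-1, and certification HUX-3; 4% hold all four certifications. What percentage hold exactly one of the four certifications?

44%

Using the inclusion–exclusion count for exactly one event:
P(exactly one) = 46 + 37 + 38 + 41 − 2·17 − 2·16 − 2·19 − 2·16 − 2·13 − 2·12 + 3·7 + 3·7 + 3·9 + 3·5 − 4·4 = 44%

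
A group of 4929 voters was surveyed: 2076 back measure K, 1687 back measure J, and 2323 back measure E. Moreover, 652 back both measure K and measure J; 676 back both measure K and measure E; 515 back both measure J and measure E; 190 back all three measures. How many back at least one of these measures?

Inclusion–exclusion gives
N(≥1) = 2076 + 1687 + 2323 − 652 − 676 − 515 + 190 = 4433

4433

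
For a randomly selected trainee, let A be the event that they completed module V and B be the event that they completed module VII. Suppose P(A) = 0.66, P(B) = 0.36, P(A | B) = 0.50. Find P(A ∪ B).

P(A ∩ B) = P(B)·P(A|B) = 0.36 × 0.50 = 0.18
P(A ∪ B) = 0.66 + 0.36 − 0.18 = 0.84

0.84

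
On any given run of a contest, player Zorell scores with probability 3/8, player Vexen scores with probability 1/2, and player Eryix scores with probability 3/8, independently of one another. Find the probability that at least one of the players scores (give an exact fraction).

103/128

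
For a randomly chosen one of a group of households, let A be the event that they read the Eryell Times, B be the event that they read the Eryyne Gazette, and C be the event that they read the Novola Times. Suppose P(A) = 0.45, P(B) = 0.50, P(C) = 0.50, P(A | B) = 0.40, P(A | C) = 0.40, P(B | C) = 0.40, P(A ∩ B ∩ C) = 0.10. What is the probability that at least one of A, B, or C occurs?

0.95

P(A ∩ B) = P(B)·P(A|B) = 0.50 × 0.40 = 0.20
P(A ∩ C) = P(C)·P(A|C) = 0.50 × 0.40 = 0.20
P(B ∩ C) = P(C)·P(B|C) = 0.50 × 0.40 = 0.20
Using inclusion–exclusion:
P(A ∪ B ∪ C) = 0.45 + 0.50 + 0.50 − 0.20 − 0.20 − 0.20 + 0.10 = 0.95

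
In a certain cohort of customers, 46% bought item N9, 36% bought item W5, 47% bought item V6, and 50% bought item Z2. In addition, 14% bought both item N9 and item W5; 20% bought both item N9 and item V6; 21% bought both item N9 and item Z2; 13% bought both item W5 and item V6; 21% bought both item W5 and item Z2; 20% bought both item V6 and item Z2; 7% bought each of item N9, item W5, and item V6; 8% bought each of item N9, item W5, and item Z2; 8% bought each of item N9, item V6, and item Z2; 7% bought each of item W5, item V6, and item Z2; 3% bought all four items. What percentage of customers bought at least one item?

P(≥1) = 46 + 36 + 47 + 50 − 14 − 20 − 21 − 13 − 21 − 20 + 7 + 8 + 8 + 7 − 3 = 97%

97%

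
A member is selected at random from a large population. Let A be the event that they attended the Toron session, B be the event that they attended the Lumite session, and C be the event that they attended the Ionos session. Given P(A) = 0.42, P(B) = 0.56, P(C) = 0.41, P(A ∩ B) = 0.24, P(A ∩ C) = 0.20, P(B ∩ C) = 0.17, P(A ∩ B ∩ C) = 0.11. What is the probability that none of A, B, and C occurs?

0.11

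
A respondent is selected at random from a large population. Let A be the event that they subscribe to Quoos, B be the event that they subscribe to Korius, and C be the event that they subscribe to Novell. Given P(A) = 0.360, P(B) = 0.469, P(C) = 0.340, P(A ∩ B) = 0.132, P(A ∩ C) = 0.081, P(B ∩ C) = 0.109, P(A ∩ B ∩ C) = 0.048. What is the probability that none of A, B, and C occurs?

Using inclusion–exclusion:
P(A ∪ B ∪ C) = 0.360 + 0.469 + 0.340 − 0.132 − 0.081 − 0.109 + 0.048 = 0.895
P(none) = 1 − 0.895 = 0.105

0.105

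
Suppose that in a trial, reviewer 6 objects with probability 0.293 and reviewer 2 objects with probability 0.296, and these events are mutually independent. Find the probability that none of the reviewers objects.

P(none) = (1 − 0.293) × (1 − 0.296) = 0.707 × 0.704 = 0.497728

0.497728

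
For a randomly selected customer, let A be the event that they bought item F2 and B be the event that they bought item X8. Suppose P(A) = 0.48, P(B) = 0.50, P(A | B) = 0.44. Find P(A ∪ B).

0.76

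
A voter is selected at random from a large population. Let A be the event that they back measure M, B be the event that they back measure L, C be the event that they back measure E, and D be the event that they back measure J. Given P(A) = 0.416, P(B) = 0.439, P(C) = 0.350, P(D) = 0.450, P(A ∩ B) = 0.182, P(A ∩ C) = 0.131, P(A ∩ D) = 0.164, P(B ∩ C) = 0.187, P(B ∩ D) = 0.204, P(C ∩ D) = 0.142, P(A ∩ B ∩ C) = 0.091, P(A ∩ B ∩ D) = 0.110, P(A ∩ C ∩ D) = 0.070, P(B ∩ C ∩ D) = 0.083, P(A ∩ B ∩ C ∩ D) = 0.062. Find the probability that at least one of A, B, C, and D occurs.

0.937

By inclusion-exclusion,
P(A ∪ B ∪ C ∪ D) = 0.416 + 0.439 + 0.350 + 0.450 − 0.182 − 0.131 − 0.164 − 0.187 − 0.204 − 0.142 + 0.091 + 0.110 + 0.070 + 0.083 − 0.062 = 0.937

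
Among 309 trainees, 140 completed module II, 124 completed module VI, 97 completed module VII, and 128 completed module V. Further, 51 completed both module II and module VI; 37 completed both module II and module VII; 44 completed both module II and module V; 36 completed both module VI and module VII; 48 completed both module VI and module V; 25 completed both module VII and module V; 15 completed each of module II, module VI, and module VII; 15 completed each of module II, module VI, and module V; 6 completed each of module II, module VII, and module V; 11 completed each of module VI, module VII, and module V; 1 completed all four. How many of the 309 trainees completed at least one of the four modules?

|at least one| = 140 + 124 + 97 + 128 − 51 − 37 − 44 − 36 − 48 − 25 + 15 + 15 + 6 + 11 − 1 = 294

294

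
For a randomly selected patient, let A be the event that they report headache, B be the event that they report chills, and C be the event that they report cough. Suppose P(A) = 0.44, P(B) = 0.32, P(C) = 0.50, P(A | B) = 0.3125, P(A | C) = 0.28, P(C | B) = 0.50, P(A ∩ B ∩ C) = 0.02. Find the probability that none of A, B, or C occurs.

0.12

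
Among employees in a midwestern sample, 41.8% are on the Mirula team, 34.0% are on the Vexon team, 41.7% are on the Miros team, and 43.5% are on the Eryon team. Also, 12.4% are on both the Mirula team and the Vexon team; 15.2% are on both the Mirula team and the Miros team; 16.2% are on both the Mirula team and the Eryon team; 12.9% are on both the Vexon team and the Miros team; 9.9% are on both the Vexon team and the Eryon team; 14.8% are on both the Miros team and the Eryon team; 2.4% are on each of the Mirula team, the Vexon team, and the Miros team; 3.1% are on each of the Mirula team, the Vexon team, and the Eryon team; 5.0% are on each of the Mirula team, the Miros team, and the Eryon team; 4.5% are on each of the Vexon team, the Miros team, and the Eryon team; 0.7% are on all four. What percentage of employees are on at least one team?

93.9%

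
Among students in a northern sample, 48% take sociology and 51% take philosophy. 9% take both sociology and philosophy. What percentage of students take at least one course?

P(at least one) = 48 + 51 − 9 = 90%

90%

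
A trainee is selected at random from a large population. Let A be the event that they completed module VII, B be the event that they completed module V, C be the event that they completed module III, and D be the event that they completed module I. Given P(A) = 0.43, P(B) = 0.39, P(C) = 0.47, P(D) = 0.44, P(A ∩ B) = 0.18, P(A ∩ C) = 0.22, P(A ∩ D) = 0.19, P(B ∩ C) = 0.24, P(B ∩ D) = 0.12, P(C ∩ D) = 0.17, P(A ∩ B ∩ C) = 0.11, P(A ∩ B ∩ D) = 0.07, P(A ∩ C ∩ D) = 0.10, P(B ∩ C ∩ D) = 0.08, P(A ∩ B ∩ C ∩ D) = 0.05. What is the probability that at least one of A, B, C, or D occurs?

P(A ∪ B ∪ C ∪ D) = 0.43 + 0.39 + 0.47 + 0.44 − 0.18 − 0.22 − 0.19 − 0.24 − 0.12 − 0.17 + 0.11 + 0.07 + 0.10 + 0.08 − 0.05 = 0.92

0.92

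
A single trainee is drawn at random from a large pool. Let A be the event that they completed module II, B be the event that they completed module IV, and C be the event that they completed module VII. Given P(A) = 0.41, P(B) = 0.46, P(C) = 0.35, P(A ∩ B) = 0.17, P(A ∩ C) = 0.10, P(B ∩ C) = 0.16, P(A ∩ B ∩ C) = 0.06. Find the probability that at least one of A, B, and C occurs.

Apply inclusion-exclusion:
P(A ∪ B ∪ C) = 0.41 + 0.46 + 0.35 − 0.17 − 0.10 − 0.16 + 0.06 = 0.85

0.85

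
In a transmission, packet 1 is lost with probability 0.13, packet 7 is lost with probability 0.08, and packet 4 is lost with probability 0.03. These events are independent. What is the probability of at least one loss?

P(none) = (1 − 0.13) × (1 − 0.08) × (1 − 0.03) = 0.87 × 0.92 × 0.97 = 0.776388
P(at least one) = 1 − 0.776388 = 0.223612

0.223612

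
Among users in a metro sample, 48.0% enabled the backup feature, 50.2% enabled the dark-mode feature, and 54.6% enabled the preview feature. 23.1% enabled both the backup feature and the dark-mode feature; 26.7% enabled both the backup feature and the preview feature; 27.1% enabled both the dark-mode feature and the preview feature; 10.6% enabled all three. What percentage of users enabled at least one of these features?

Using inclusion–exclusion:
P(at least one) = 48.0 + 50.2 + 54.6 − 23.1 − 26.7 − 27.1 + 10.6 = 86.5%

86.5%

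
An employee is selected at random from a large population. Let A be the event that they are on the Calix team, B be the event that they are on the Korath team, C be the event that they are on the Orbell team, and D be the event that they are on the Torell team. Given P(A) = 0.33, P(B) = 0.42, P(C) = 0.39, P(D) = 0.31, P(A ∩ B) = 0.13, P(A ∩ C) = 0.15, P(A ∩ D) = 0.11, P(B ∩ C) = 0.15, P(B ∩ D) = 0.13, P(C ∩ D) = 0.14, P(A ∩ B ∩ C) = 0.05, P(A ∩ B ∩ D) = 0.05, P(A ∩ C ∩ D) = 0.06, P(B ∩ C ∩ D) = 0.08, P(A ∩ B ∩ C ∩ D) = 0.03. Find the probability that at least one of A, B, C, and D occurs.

0.85

By inclusion-exclusion,
P(A ∪ B ∪ C ∪ D) = 0.33 + 0.42 + 0.39 + 0.31 − 0.13 − 0.15 − 0.11 − 0.15 − 0.13 − 0.14 + 0.05 + 0.05 + 0.06 + 0.08 − 0.03 = 0.85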